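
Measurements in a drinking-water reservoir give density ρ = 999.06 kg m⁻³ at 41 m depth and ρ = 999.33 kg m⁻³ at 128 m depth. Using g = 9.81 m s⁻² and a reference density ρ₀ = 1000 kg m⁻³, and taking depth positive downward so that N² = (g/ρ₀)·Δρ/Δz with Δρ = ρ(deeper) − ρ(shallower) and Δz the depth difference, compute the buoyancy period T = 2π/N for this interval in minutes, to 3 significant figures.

Δρ = 999.33 − 999.06 = 0.27 kg m⁻³ over Δz = 128 − 41 = 87 m.
N² = (9.81/1000) × (0.27/87) = 3.0445 × 10⁻⁵ s⁻².
N = √(3.0445 × 10⁻⁵) = 5.5177 × 10⁻³ rad s⁻¹, so T = 2π/N = 1.1387 × 10³ s = 18.978 min ≈ 19.0 min.

19.0 min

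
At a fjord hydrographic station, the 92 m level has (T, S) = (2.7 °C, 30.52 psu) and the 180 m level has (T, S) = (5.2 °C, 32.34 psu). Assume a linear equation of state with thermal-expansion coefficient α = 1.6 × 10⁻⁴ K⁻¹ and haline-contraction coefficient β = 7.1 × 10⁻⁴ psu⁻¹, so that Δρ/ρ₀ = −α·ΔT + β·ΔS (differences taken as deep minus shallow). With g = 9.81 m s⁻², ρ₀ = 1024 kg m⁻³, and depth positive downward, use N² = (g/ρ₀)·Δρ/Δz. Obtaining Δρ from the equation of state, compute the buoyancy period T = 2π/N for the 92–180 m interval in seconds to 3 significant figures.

ΔT = +2.5 K, ΔS = +1.82 psu (deep − shallow).
Δρ/ρ₀ = −αΔT + βΔS = -4.00 × 10⁻⁴ + 1.2922 × 10⁻³ = 8.922 × 10⁻⁴, so Δρ ≈ 0.9136 kg m⁻³.
N² = (g/ρ₀)·Δρ/Δz = g·(Δρ/ρ₀)/Δz = 9.81 × 8.922 × 10⁻⁴ / 88 = 9.9460 × 10⁻⁵ s⁻².
N = √(9.9460 × 10⁻⁵) = 9.9730 × 10⁻³ rad s⁻¹ → T = 2π/N = 630.02 s ≈ 630 s.

630 s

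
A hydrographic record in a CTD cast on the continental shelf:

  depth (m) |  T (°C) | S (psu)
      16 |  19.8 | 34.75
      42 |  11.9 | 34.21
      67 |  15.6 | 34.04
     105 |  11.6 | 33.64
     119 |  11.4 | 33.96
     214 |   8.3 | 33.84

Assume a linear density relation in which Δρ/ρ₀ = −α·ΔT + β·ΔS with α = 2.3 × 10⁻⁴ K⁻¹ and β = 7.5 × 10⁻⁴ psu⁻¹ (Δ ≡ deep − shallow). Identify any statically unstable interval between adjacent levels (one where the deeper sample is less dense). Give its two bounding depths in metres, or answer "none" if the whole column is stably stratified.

42–67 m

Evaluate Δρ/ρ₀ = −αΔT + βΔS across each adjacent pair:
  16–42 m: −αΔT+βΔS = −(2.3 × 10⁻⁴)(-7.9)+(7.5 × 10⁻⁴)(-0.54) = 1.4 × 10⁻³ → stable
  42–67 m: −αΔT+βΔS = −(2.3 × 10⁻⁴)(+3.7)+(7.5 × 10⁻⁴)(-0.17) = -9.8 × 10⁻⁴ → UNSTABLE
  67–105 m: −αΔT+βΔS = −(2.3 × 10⁻⁴)(-4.0)+(7.5 × 10⁻⁴)(-0.40) = 6.2 × 10⁻⁴ → stable
  105–119 m: −αΔT+βΔS = −(2.3 × 10⁻⁴)(-0.2)+(7.5 × 10⁻⁴)(+0.32) = 2.9 × 10⁻⁴ → stable
  119–214 m: −αΔT+βΔS = −(2.3 × 10⁻⁴)(-3.1)+(7.5 × 10⁻⁴)(-0.12) = 6.2 × 10⁻⁴ → stable
The 42–67 m interval has Δρ < 0: lighter water underlies denser water.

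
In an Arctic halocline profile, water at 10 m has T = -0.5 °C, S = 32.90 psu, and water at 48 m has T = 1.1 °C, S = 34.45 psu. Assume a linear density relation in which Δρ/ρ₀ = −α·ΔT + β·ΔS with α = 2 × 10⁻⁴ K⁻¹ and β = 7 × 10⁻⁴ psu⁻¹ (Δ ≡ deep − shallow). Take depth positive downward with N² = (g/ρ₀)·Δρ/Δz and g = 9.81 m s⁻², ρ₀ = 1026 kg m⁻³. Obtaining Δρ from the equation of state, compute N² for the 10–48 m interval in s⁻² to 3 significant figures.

1.97 × 10⁻⁴ s⁻²

ΔT = +1.6 K, ΔS = +1.55 psu (deep − shallow).
Δρ/ρ₀ = −αΔT + βΔS = -3.20 × 10⁻⁴ + 1.085 × 10⁻³ = 7.65 × 10⁻⁴, so Δρ ≈ 0.7849 kg m⁻³.
N² = (g/ρ₀)·Δρ/Δz = g·(Δρ/ρ₀)/Δz = 9.81 × 7.65 × 10⁻⁴ / 38 = 1.9749 × 10⁻⁴ s⁻² ≈ 1.97 × 10⁻⁴ s⁻².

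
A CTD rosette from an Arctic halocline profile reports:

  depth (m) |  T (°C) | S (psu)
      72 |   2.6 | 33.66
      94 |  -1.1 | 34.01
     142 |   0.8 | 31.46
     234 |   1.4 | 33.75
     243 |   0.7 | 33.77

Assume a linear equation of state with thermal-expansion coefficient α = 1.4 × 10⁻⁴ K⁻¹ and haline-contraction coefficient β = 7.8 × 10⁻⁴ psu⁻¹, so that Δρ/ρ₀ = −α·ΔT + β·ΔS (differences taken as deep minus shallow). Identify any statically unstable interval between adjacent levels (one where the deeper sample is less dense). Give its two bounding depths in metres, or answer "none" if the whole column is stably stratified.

94–142 m

Evaluate Δρ/ρ₀ = −αΔT + βΔS across each adjacent pair:
  72–94 m: −αΔT+βΔS = −(1.4 × 10⁻⁴)(-3.7)+(7.8 × 10⁻⁴)(+0.35) = 7.9 × 10⁻⁴ → stable
  94–142 m: −αΔT+βΔS = −(1.4 × 10⁻⁴)(+1.9)+(7.8 × 10⁻⁴)(-2.55) = -2.3 × 10⁻³ → UNSTABLE
  142–234 m: −αΔT+βΔS = −(1.4 × 10⁻⁴)(+0.6)+(7.8 × 10⁻⁴)(+2.29) = 1.7 × 10⁻³ → stable
  234–243 m: −αΔT+βΔS = −(1.4 × 10⁻⁴)(-0.7)+(7.8 × 10⁻⁴)(+0.02) = 1.1 × 10⁻⁴ → stable
The 94–142 m interval has Δρ < 0: lighter water underlies denser water.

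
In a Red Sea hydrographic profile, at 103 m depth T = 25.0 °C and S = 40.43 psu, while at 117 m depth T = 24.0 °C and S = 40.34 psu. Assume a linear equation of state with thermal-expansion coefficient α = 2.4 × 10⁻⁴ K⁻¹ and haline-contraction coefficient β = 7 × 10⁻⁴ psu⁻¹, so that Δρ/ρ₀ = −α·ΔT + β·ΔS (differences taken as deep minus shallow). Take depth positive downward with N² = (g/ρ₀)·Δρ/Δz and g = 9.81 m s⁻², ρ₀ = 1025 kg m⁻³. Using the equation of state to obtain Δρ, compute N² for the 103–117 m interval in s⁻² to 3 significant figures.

ΔT = -1.0 K, ΔS = -0.09 psu (deep − shallow).
Δρ/ρ₀ = −αΔT + βΔS = 2.40 × 10⁻⁴ − 6.30 × 10⁻⁵ = 1.77 × 10⁻⁴, so Δρ ≈ 0.1814 kg m⁻³.
N² = (g/ρ₀)·Δρ/Δz = g·(Δρ/ρ₀)/Δz = 9.81 × 1.77 × 10⁻⁴ / 14 = 1.2403 × 10⁻⁴ s⁻² ≈ 1.24 × 10⁻⁴ s⁻².

1.24 × 10⁻⁴ s⁻²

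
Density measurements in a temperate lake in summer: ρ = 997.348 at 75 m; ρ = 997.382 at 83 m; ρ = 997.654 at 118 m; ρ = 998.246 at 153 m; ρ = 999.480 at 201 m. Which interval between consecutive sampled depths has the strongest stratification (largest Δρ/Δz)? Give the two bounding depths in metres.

Compute the density gradient over each adjacent pair:
  75–83 m: Δρ/Δz = 0.034/8 = 4.3 × 10⁻³ kg m⁻⁴
  83–118 m: Δρ/Δz = 0.272/35 = 7.8 × 10⁻³ kg m⁻⁴
  118–153 m: Δρ/Δz = 0.592/35 = 0.017 kg m⁻⁴
  153–201 m: Δρ/Δz = 1.234/48 = 0.026 kg m⁻⁴
The largest gradient is in the 153–201 m interval — the pycnocline.

153–201 m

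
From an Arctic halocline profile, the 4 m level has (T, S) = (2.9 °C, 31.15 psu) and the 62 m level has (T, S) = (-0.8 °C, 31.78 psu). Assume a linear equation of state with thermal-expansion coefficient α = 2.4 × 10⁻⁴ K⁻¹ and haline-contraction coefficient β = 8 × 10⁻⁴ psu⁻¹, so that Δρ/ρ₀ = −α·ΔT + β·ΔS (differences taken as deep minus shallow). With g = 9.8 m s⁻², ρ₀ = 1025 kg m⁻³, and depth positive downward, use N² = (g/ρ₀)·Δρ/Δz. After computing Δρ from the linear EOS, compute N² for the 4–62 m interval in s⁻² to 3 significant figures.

ΔT = -3.7 K, ΔS = +0.63 psu (deep − shallow).
Δρ/ρ₀ = −αΔT + βΔS = 8.88 × 10⁻⁴ + 5.04 × 10⁻⁴ = 1.392 × 10⁻³, so Δρ ≈ 1.427 kg m⁻³.
N² = (g/ρ₀)·Δρ/Δz = g·(Δρ/ρ₀)/Δz = 9.8 × 1.392 × 10⁻³ / 58 = 2.3520 × 10⁻⁴ s⁻² ≈ 2.35 × 10⁻⁴ s⁻².

2.35 × 10⁻⁴ s⁻²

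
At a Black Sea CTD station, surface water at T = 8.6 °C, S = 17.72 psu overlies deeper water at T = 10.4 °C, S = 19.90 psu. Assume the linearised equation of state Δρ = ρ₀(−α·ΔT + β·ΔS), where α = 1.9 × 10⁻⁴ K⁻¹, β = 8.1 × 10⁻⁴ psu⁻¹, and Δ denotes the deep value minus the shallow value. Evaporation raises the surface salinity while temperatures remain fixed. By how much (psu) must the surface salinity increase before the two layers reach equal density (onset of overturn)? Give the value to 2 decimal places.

1.76 psu

Neutral buoyancy requires −α(T_deep − T_surf) + β(S_deep − S_surf′) = 0.
S_surf′ = S_deep − (α/β)·ΔT = 19.90 − (1.9 × 10⁻⁴/8.1 × 10⁻⁴)·(+1.8) = 19.4778 psu.
Increase required: 19.4778 − 17.72 = 1.7578 psu.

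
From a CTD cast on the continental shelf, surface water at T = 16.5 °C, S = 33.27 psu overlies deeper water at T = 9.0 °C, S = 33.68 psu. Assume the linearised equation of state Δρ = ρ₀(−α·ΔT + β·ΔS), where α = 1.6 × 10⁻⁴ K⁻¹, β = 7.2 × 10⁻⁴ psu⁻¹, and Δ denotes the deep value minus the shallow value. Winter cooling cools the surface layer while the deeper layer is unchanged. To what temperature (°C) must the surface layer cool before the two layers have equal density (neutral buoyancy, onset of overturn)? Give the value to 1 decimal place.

7.2 °C

Neutral buoyancy requires Δρ = 0, i.e. −α(T_deep − T_surf′) + β(S_deep − S_surf) = 0.
T_surf′ = T_deep − (β/α)·ΔS = 9.0 − (7.2 × 10⁻⁴/1.6 × 10⁻⁴)·(+0.41) = 7.155 °C.
Cooling required: 16.5 − (7.155) = 9.345 °C.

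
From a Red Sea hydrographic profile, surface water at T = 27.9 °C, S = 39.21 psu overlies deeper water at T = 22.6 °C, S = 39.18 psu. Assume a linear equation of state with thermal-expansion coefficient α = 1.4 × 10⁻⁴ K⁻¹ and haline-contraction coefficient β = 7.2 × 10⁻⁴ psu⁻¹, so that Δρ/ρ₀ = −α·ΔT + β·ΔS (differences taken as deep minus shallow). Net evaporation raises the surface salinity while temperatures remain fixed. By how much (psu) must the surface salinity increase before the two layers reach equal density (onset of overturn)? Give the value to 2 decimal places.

1.00 psu

Neutral buoyancy requires −α(T_deep − T_surf) + β(S_deep − S_surf′) = 0.
S_surf′ = S_deep − (α/β)·ΔT = 39.18 − (1.4 × 10⁻⁴/7.2 × 10⁻⁴)·(-5.3) = 40.2106 psu.
Increase required: 40.2106 − 39.21 = 1.0006 psu.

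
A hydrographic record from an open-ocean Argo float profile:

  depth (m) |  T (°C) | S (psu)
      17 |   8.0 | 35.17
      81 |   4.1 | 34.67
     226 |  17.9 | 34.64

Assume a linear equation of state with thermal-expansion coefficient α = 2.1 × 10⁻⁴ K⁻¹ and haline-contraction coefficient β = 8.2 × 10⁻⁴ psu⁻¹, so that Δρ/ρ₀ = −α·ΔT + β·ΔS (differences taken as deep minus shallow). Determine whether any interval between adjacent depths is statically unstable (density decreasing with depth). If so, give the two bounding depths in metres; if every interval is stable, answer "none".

81–226 m

Evaluate Δρ/ρ₀ = −αΔT + βΔS across each adjacent pair:
  17–81 m: −αΔT+βΔS = −(2.1 × 10⁻⁴)(-3.9)+(8.2 × 10⁻⁴)(-0.50) = 4.1 × 10⁻⁴ → stable
  81–226 m: −αΔT+βΔS = −(2.1 × 10⁻⁴)(+13.8)+(8.2 × 10⁻⁴)(-0.03) = -2.9 × 10⁻³ → UNSTABLE
The 81–226 m interval has Δρ < 0: lighter water underlies denser water.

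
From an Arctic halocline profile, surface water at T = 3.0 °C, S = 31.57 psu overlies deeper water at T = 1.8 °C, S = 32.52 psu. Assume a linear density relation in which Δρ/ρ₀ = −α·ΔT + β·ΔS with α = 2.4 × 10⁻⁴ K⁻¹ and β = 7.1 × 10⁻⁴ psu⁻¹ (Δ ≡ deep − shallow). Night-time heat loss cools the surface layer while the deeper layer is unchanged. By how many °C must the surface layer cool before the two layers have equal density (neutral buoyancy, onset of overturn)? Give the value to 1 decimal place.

Neutral buoyancy requires Δρ = 0, i.e. −α(T_deep − T_surf′) + β(S_deep − S_surf) = 0.
T_surf′ = T_deep − (β/α)·ΔS = 1.8 − (7.1 × 10⁻⁴/2.4 × 10⁻⁴)·(+0.95) = -1.010 °C.
Cooling required: 3.0 − (-1.010) = 4.010 °C.

4.0 °C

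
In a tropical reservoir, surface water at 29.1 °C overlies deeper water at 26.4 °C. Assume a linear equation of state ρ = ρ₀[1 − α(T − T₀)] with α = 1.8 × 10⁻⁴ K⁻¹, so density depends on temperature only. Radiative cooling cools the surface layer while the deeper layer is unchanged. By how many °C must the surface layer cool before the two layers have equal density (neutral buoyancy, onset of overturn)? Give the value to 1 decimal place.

2.7 °C

With temperature the only control, equal density requires T_surf′ = T_deep.
T_surf′ = 26.4 °C.
Cooling required: 29.1 − 26.4 = 2.7 °C.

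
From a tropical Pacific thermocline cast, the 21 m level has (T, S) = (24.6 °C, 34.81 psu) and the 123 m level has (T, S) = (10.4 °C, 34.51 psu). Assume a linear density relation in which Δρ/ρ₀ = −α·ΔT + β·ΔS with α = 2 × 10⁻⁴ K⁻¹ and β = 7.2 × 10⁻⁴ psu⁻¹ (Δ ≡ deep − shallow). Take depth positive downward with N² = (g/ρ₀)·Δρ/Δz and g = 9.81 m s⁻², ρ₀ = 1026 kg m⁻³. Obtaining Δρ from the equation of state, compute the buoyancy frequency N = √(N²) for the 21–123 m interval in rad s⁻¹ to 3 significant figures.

0.0159 rad s⁻¹

ΔT = -14.2 K, ΔS = -0.30 psu (deep − shallow).
Δρ/ρ₀ = −αΔT + βΔS = 2.84 × 10⁻³ − 2.16 × 10⁻⁴ = 2.624 × 10⁻³, so Δρ ≈ 2.692 kg m⁻³.
N² = (g/ρ₀)·Δρ/Δz = g·(Δρ/ρ₀)/Δz = 9.81 × 2.624 × 10⁻³ / 102 = 2.5237 × 10⁻⁴ s⁻².
N = √(2.5237 × 10⁻⁴) = 0.015886 rad s⁻¹ ≈ 0.0159 rad s⁻¹.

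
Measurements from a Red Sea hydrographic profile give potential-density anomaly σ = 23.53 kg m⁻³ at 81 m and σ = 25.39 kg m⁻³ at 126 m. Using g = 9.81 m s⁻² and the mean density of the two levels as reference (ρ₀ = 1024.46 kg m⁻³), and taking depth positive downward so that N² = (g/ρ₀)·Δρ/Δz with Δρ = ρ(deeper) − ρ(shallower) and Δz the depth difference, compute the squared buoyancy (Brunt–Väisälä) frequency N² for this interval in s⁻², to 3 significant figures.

Δρ = 1025.39 − 1023.53 = 1.86 kg m⁻³ over Δz = 126 − 81 = 45 m.
N² = (9.81/1024.46) × (1.86/45) = 3.9580 × 10⁻⁴ s⁻² ≈ 3.96 × 10⁻⁴ s⁻².

3.96 × 10⁻⁴ s⁻²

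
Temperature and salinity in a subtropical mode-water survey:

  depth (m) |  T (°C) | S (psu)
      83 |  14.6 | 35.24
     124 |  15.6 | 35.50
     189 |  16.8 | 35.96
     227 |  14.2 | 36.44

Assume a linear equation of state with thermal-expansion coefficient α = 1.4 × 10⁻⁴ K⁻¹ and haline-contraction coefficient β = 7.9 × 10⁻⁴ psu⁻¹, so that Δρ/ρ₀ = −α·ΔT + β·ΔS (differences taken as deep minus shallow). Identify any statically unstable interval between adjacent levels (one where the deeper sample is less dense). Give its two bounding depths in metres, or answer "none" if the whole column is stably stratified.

none

Evaluate Δρ/ρ₀ = −αΔT + βΔS across each adjacent pair:
  83–124 m: −αΔT+βΔS = −(1.4 × 10⁻⁴)(+1.0)+(7.9 × 10⁻⁴)(+0.26) = 6.5 × 10⁻⁵ → stable
  124–189 m: −αΔT+βΔS = −(1.4 × 10⁻⁴)(+1.2)+(7.9 × 10⁻⁴)(+0.46) = 2.0 × 10⁻⁴ → stable
  189–227 m: −αΔT+βΔS = −(1.4 × 10⁻⁴)(-2.6)+(7.9 × 10⁻⁴)(+0.48) = 7.4 × 10⁻⁴ → stable
Every interval has Δρ > 0: the column is stably stratified throughout.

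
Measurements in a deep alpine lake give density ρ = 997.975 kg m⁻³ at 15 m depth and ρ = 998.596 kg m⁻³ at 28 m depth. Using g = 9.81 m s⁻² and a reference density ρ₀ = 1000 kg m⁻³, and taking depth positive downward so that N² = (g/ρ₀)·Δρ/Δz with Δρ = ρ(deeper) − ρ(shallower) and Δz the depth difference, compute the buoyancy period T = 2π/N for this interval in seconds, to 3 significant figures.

290 s

Δρ = 998.596 − 997.975 = 0.621 kg m⁻³ over Δz = 28 − 15 = 13 m.
N² = (9.81/1000) × (0.621/13) = 4.6862 × 10⁻⁴ s⁻².
N = √(4.6862 × 10⁻⁴) = 0.021648 rad s⁻¹, so T = 2π/N = 290.24 s ≈ 290 s.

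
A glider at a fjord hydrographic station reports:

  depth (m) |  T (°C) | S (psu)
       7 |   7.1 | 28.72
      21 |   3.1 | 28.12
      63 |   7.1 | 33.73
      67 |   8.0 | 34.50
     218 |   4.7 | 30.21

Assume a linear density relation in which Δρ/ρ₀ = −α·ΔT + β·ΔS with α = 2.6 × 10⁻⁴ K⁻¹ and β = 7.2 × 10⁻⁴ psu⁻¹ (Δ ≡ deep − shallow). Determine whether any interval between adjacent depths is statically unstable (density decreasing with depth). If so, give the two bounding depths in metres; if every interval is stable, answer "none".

Evaluate Δρ/ρ₀ = −αΔT + βΔS across each adjacent pair:
  7–21 m: −αΔT+βΔS = −(2.6 × 10⁻⁴)(-4.0)+(7.2 × 10⁻⁴)(-0.60) = 6.1 × 10⁻⁴ → stable
  21–63 m: −αΔT+βΔS = −(2.6 × 10⁻⁴)(+4.0)+(7.2 × 10⁻⁴)(+5.61) = 3.0 × 10⁻³ → stable
  63–67 m: −αΔT+βΔS = −(2.6 × 10⁻⁴)(+0.9)+(7.2 × 10⁻⁴)(+0.77) = 3.2 × 10⁻⁴ → stable
  67–218 m: −αΔT+βΔS = −(2.6 × 10⁻⁴)(-3.3)+(7.2 × 10⁻⁴)(-4.29) = -2.2 × 10⁻³ → UNSTABLE
The 67–218 m interval has Δρ < 0: lighter water underlies denser water.

67–218 m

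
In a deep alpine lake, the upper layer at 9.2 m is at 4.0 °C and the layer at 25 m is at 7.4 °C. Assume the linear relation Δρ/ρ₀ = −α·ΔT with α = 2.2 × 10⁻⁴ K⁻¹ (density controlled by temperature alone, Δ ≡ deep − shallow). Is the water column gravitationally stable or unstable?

ΔT = 7.4 − 4.0 = +3.4 K, so Δρ/ρ₀ = −αΔT = -7.48 × 10⁻⁴.
Δρ/ρ₀ < 0, so Δρ < 0: deeper water is lighter → statically unstable; the column would overturn.

unstable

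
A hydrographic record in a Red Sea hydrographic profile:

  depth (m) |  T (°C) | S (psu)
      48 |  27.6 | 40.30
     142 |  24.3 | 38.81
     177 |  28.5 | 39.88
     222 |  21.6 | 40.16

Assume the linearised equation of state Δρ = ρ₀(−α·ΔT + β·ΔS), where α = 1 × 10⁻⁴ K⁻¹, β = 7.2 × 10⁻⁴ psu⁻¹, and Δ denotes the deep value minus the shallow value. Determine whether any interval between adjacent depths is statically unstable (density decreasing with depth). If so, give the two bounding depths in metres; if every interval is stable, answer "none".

48–142 m

Evaluate Δρ/ρ₀ = −αΔT + βΔS across each adjacent pair:
  48–142 m: −αΔT+βΔS = −(1 × 10⁻⁴)(-3.3)+(7.2 × 10⁻⁴)(-1.49) = -7.4 × 10⁻⁴ → UNSTABLE
  142–177 m: −αΔT+βΔS = −(1 × 10⁻⁴)(+4.2)+(7.2 × 10⁻⁴)(+1.07) = 3.5 × 10⁻⁴ → stable
  177–222 m: −αΔT+βΔS = −(1 × 10⁻⁴)(-6.9)+(7.2 × 10⁻⁴)(+0.28) = 8.9 × 10⁻⁴ → stable
The 48–142 m interval has Δρ < 0: lighter water underlies denser water.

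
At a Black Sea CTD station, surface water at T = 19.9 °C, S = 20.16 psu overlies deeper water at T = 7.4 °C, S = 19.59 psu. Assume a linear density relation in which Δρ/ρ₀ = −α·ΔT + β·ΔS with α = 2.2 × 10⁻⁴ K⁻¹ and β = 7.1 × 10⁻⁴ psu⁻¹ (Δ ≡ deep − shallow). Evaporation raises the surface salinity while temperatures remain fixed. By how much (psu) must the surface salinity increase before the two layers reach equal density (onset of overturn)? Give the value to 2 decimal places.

Neutral buoyancy requires −α(T_deep − T_surf) + β(S_deep − S_surf′) = 0.
S_surf′ = S_deep − (α/β)·ΔT = 19.59 − (2.2 × 10⁻⁴/7.1 × 10⁻⁴)·(-12.5) = 23.4632 psu.
Increase required: 23.4632 − 20.16 = 3.3032 psu.

3.30 psu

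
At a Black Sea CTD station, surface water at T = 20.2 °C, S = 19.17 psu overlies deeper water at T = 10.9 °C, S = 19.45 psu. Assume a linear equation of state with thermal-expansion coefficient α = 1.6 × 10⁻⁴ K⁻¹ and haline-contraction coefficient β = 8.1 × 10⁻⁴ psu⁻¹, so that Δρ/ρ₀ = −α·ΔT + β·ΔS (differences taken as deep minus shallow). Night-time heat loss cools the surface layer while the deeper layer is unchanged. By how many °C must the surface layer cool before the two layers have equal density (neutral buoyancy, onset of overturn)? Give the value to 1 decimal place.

10.7 °C

Neutral buoyancy requires Δρ = 0, i.e. −α(T_deep − T_surf′) + β(S_deep − S_surf) = 0.
T_surf′ = T_deep − (β/α)·ΔS = 10.9 − (8.1 × 10⁻⁴/1.6 × 10⁻⁴)·(+0.28) = 9.482 °C.
Cooling required: 20.2 − (9.482) = 10.718 °C.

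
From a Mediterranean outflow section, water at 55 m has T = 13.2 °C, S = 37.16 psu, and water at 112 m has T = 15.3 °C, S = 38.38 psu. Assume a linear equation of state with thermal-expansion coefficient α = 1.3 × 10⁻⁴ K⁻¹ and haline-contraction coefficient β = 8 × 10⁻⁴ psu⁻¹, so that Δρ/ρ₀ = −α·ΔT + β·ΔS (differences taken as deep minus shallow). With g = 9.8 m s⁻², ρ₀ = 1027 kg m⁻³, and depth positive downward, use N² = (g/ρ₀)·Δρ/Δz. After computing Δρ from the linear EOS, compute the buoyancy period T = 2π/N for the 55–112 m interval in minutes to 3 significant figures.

9.53 min

ΔT = +2.1 K, ΔS = +1.22 psu (deep − shallow).
Δρ/ρ₀ = −αΔT + βΔS = -2.73 × 10⁻⁴ + 9.76 × 10⁻⁴ = 7.03 × 10⁻⁴, so Δρ ≈ 0.7220 kg m⁻³.
N² = (g/ρ₀)·Δρ/Δz = g·(Δρ/ρ₀)/Δz = 9.8 × 7.03 × 10⁻⁴ / 57 = 1.2087 × 10⁻⁴ s⁻².
N = √(1.2087 × 10⁻⁴) = 0.010994 rad s⁻¹ → T = 2π/N = 571.51 s = 9.5252 min ≈ 9.53 min.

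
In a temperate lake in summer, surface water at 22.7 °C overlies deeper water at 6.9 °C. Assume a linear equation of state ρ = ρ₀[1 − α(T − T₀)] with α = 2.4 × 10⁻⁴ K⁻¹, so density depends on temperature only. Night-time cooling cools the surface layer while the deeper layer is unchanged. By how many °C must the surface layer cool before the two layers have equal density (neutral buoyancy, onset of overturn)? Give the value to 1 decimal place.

With temperature the only control, equal density requires T_surf′ = T_deep.
T_surf′ = 6.9 °C.
Cooling required: 22.7 − 6.9 = 15.8 °C.

15.8 °C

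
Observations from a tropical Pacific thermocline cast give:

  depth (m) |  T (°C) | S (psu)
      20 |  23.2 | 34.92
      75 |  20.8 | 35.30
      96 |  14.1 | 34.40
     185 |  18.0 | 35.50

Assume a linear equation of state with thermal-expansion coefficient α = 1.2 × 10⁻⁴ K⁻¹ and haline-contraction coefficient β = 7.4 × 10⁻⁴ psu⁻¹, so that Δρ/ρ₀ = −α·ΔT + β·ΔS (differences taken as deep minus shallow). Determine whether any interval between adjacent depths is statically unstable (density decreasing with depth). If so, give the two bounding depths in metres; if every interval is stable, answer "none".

Evaluate Δρ/ρ₀ = −αΔT + βΔS across each adjacent pair:
  20–75 m: −αΔT+βΔS = −(1.2 × 10⁻⁴)(-2.4)+(7.4 × 10⁻⁴)(+0.38) = 5.7 × 10⁻⁴ → stable
  75–96 m: −αΔT+βΔS = −(1.2 × 10⁻⁴)(-6.7)+(7.4 × 10⁻⁴)(-0.90) = 1.4 × 10⁻⁴ → stable
  96–185 m: −αΔT+βΔS = −(1.2 × 10⁻⁴)(+3.9)+(7.4 × 10⁻⁴)(+1.10) = 3.5 × 10⁻⁴ → stable
Every interval has Δρ > 0: the column is stably stratified throughout.

none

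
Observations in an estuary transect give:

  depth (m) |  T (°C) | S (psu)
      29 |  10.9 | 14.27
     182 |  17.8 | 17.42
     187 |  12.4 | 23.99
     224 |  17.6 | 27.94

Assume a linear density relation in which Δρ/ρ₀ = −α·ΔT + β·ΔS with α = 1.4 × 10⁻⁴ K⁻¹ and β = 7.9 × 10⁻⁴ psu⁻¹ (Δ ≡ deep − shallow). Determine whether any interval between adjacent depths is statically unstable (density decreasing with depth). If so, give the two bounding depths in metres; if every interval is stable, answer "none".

none

Evaluate Δρ/ρ₀ = −αΔT + βΔS across each adjacent pair:
  29–182 m: −αΔT+βΔS = −(1.4 × 10⁻⁴)(+6.9)+(7.9 × 10⁻⁴)(+3.15) = 1.5 × 10⁻³ → stable
  182–187 m: −αΔT+βΔS = −(1.4 × 10⁻⁴)(-5.4)+(7.9 × 10⁻⁴)(+6.57) = 5.9 × 10⁻³ → stable
  187–224 m: −αΔT+βΔS = −(1.4 × 10⁻⁴)(+5.2)+(7.9 × 10⁻⁴)(+3.95) = 2.4 × 10⁻³ → stable
Every interval has Δρ > 0: the column is stably stratified throughout.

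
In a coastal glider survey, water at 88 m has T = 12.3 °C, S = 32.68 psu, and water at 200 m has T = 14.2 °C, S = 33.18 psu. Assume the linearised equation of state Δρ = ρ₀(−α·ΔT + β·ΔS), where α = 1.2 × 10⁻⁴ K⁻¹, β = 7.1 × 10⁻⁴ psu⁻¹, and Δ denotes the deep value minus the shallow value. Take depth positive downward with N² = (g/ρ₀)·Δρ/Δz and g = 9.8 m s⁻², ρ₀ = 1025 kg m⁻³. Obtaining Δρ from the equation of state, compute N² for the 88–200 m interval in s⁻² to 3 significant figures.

1.11 × 10⁻⁵ s⁻²

ΔT = +1.9 K, ΔS = +0.50 psu (deep − shallow).
Δρ/ρ₀ = −αΔT + βΔS = -2.28 × 10⁻⁴ + 3.55 × 10⁻⁴ = 1.27 × 10⁻⁴, so Δρ ≈ 0.1302 kg m⁻³.
N² = (g/ρ₀)·Δρ/Δz = g·(Δρ/ρ₀)/Δz = 9.8 × 1.27 × 10⁻⁴ / 112 = 1.1113 × 10⁻⁵ s⁻² ≈ 1.11 × 10⁻⁵ s⁻².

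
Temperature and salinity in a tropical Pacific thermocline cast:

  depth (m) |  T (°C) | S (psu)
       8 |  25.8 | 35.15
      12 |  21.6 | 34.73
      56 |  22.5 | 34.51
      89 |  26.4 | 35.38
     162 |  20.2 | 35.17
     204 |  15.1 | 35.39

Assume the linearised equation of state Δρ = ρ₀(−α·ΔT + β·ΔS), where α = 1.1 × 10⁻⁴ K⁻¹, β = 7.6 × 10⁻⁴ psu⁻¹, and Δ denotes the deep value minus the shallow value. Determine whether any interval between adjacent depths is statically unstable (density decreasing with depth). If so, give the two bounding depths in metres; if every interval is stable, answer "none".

12–56 m

Evaluate Δρ/ρ₀ = −αΔT + βΔS across each adjacent pair:
  8–12 m: −αΔT+βΔS = −(1.1 × 10⁻⁴)(-4.2)+(7.6 × 10⁻⁴)(-0.42) = 1.4 × 10⁻⁴ → stable
  12–56 m: −αΔT+βΔS = −(1.1 × 10⁻⁴)(+0.9)+(7.6 × 10⁻⁴)(-0.22) = -2.7 × 10⁻⁴ → UNSTABLE
  56–89 m: −αΔT+βΔS = −(1.1 × 10⁻⁴)(+3.9)+(7.6 × 10⁻⁴)(+0.87) = 2.3 × 10⁻⁴ → stable
  89–162 m: −αΔT+βΔS = −(1.1 × 10⁻⁴)(-6.2)+(7.6 × 10⁻⁴)(-0.21) = 5.2 × 10⁻⁴ → stable
  162–204 m: −αΔT+βΔS = −(1.1 × 10⁻⁴)(-5.1)+(7.6 × 10⁻⁴)(+0.22) = 7.3 × 10⁻⁴ → stable
The 12–56 m interval has Δρ < 0: lighter water underlies denser water.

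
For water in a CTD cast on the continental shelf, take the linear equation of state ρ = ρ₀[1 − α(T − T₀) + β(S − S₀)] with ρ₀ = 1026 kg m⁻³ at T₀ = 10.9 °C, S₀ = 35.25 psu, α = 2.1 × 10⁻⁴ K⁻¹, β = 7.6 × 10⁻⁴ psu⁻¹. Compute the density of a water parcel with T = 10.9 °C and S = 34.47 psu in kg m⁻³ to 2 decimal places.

T − T₀ = +0.0 K, S − S₀ = -0.78 psu.
Bracket = 1 − α·(+0.0) + β·(-0.78) = 1 + (-5.928 × 10⁻⁴) = 0.9994072.
ρ = 1026 × 0.9994072 = 1025.39 kg m⁻³.

1025.39 kg m⁻³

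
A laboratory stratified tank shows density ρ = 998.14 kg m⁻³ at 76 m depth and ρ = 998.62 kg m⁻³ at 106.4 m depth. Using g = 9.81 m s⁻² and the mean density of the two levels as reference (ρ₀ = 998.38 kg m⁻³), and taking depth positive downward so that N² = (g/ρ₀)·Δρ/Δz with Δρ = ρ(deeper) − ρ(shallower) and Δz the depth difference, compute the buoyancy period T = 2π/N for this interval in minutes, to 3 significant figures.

Δρ = 998.62 − 998.14 = 0.48 kg m⁻³ over Δz = 106.4 − 76 = 30.4 m.
N² = (9.81/998.38) × (0.48/30.4) = 1.5515 × 10⁻⁴ s⁻².
N = √(1.5515 × 10⁻⁴) = 0.012456 rad s⁻¹, so T = 2π/N = 504.43 s = 8.4072 min ≈ 8.41 min.
N² > 0, so the interval is statically stable.

8.41 min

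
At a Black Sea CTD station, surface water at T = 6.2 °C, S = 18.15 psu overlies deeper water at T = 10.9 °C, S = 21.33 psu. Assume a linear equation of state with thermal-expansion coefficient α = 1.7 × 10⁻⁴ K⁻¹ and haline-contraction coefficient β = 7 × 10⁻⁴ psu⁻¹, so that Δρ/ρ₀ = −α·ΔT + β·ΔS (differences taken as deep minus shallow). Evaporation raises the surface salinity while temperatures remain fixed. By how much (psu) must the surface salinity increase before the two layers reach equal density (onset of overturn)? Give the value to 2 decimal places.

Neutral buoyancy requires −α(T_deep − T_surf) + β(S_deep − S_surf′) = 0.
S_surf′ = S_deep − (α/β)·ΔT = 21.33 − (1.7 × 10⁻⁴/7 × 10⁻⁴)·(+4.7) = 20.1886 psu.
Increase required: 20.1886 − 18.15 = 2.0386 psu.

2.04 psu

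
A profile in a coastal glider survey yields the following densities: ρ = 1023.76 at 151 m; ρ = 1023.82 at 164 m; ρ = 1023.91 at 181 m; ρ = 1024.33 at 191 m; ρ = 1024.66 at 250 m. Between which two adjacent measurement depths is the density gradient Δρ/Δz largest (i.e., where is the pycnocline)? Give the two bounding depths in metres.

Compute the density gradient over each adjacent pair:
  151–164 m: Δρ/Δz = 0.06/13 = 4.6 × 10⁻³ kg m⁻⁴
  164–181 m: Δρ/Δz = 0.09/17 = 5.3 × 10⁻³ kg m⁻⁴
  181–191 m: Δρ/Δz = 0.42/10 = 0.042 kg m⁻⁴
  191–250 m: Δρ/Δz = 0.33/59 = 5.6 × 10⁻³ kg m⁻⁴
The largest gradient is in the 181–191 m interval — the pycnocline.

181–191 m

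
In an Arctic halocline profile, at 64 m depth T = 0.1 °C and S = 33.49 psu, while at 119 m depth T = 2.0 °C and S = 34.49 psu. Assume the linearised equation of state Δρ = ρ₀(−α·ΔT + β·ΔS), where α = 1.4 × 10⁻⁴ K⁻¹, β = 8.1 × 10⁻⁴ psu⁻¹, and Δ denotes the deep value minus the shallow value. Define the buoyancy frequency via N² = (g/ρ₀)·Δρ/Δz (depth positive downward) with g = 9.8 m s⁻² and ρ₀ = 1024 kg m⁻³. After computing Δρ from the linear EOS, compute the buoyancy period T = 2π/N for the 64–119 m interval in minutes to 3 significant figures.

10.6 min

ΔT = +1.9 K, ΔS = +1.00 psu (deep − shallow).
Δρ/ρ₀ = −αΔT + βΔS = -2.66 × 10⁻⁴ + 8.10 × 10⁻⁴ = 5.44 × 10⁻⁴, so Δρ ≈ 0.5571 kg m⁻³.
N² = (g/ρ₀)·Δρ/Δz = g·(Δρ/ρ₀)/Δz = 9.8 × 5.44 × 10⁻⁴ / 55 = 9.6931 × 10⁻⁵ s⁻².
N = √(9.6931 × 10⁻⁵) = 9.8454 × 10⁻³ rad s⁻¹ → T = 2π/N = 638.18 s = 10.636 min ≈ 10.6 min.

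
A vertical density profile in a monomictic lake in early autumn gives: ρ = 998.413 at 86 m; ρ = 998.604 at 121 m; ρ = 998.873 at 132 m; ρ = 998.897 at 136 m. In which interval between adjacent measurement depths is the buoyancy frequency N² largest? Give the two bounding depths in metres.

121–132 m

Compute the density gradient over each adjacent pair:
  86–121 m: Δρ/Δz = 0.191/35 = 5.5 × 10⁻³ kg m⁻⁴
  121–132 m: Δρ/Δz = 0.269/11 = 0.024 kg m⁻⁴
  132–136 m: Δρ/Δz = 0.024/4 = 6.0 × 10⁻³ kg m⁻⁴
The largest gradient is in the 121–132 m interval — the pycnocline.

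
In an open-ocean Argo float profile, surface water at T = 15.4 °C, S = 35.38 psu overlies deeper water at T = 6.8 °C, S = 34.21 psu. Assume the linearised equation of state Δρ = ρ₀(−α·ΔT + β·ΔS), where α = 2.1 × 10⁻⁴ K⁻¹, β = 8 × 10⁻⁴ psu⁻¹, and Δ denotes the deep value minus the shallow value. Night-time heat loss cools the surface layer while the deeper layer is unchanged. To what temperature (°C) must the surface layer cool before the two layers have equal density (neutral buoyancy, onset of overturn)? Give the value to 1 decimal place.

Neutral buoyancy requires Δρ = 0, i.e. −α(T_deep − T_surf′) + β(S_deep − S_surf) = 0.
T_surf′ = T_deep − (β/α)·ΔS = 6.8 − (8 × 10⁻⁴/2.1 × 10⁻⁴)·(-1.17) = 11.257 °C.
Cooling required: 15.4 − (11.257) = 4.143 °C.

11.3 °C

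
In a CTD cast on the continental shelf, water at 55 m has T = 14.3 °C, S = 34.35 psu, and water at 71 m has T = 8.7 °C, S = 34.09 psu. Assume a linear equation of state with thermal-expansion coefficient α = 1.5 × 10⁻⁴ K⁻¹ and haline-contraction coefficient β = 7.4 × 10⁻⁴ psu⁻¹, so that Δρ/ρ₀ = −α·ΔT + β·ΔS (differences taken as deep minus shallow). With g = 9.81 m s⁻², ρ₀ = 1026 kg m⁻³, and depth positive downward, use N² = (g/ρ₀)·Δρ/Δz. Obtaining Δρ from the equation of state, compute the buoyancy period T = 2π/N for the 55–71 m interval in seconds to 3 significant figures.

315 s

ΔT = -5.6 K, ΔS = -0.26 psu (deep − shallow).
Δρ/ρ₀ = −αΔT + βΔS = 8.40 × 10⁻⁴ − 1.924 × 10⁻⁴ = 6.476 × 10⁻⁴, so Δρ ≈ 0.6644 kg m⁻³.
N² = (g/ρ₀)·Δρ/Δz = g·(Δρ/ρ₀)/Δz = 9.81 × 6.476 × 10⁻⁴ / 16 = 3.9706 × 10⁻⁴ s⁻².
N = √(3.9706 × 10⁻⁴) = 0.019926 rad s⁻¹ → T = 2π/N = 315.33 s ≈ 315 s.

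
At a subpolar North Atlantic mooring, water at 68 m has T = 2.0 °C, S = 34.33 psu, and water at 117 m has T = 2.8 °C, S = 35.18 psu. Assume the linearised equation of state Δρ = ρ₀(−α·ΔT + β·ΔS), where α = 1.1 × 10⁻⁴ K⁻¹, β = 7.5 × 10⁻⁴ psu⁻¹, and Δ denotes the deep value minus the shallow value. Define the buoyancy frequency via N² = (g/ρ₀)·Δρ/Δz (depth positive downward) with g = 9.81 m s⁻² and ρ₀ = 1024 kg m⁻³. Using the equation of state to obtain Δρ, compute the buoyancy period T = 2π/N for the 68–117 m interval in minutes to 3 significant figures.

ΔT = +0.8 K, ΔS = +0.85 psu (deep − shallow).
Δρ/ρ₀ = −αΔT + βΔS = -8.80 × 10⁻⁵ + 6.375 × 10⁻⁴ = 5.495 × 10⁻⁴, so Δρ ≈ 0.5627 kg m⁻³.
N² = (g/ρ₀)·Δρ/Δz = g·(Δρ/ρ₀)/Δz = 9.81 × 5.495 × 10⁻⁴ / 49 = 1.1001 × 10⁻⁴ s⁻².
N = √(1.1001 × 10⁻⁴) = 0.010489 rad s⁻¹ → T = 2π/N = 599.03 s = 9.9838 min ≈ 9.98 min.

9.98 min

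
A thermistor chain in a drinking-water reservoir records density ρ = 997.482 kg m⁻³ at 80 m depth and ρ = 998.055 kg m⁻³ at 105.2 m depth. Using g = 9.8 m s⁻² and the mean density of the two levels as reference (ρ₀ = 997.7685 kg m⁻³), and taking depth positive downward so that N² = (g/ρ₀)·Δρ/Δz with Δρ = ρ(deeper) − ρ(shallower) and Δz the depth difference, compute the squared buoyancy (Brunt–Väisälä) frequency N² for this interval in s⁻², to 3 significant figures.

Δρ = 998.055 − 997.482 = 0.573 kg m⁻³ over Δz = 105.2 − 80 = 25.2 m.
N² = (9.8/997.7685) × (0.573/25.2) = 2.2333 × 10⁻⁴ s⁻² ≈ 2.23 × 10⁻⁴ s⁻².

2.23 × 10⁻⁴ s⁻²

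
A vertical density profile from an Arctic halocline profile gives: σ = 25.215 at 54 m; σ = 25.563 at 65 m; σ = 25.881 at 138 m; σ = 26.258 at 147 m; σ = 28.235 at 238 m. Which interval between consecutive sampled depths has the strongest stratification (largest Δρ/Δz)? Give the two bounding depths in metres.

Compute the density gradient over each adjacent pair:
  54–65 m: Δρ/Δz = 0.348/11 = 0.032 kg m⁻⁴
  65–138 m: Δρ/Δz = 0.318/73 = 4.4 × 10⁻³ kg m⁻⁴
  138–147 m: Δρ/Δz = 0.377/9 = 0.042 kg m⁻⁴
  147–238 m: Δρ/Δz = 1.977/91 = 0.022 kg m⁻⁴
The largest gradient is in the 138–147 m interval — the pycnocline.

138–147 m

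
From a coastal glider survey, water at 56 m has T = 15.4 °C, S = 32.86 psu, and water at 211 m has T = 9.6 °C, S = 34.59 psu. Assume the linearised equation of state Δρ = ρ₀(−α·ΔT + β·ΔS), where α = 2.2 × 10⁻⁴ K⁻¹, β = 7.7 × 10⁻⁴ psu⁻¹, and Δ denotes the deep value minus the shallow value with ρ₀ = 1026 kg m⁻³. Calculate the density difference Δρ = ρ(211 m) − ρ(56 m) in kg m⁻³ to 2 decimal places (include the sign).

+2.68 kg m⁻³

ΔT = -5.8 K, ΔS = +1.73 psu (deep − shallow).
Δρ/ρ₀ = −(2.2 × 10⁻⁴)(-5.8) + (7.7 × 10⁻⁴)(+1.73) = 2.6081 × 10⁻³.
Δρ = 1026 × (2.6081 × 10⁻³) = +2.68 kg m⁻³.
Positive Δρ: denser below, stable.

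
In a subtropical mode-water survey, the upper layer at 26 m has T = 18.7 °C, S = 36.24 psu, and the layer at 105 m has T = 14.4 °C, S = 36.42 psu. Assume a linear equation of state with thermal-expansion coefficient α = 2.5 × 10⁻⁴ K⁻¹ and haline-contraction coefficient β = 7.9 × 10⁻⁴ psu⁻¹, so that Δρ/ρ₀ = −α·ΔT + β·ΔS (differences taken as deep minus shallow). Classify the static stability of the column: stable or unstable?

ΔT = 14.4 − 18.7 = -4.3 K and ΔS = 36.42 − 36.24 = +0.18 psu (deep − shallow).
−αΔT = 1.075 × 10⁻³; βΔS = 1.422 × 10⁻⁴; sum Δρ/ρ₀ = 1.2172 × 10⁻³.
Δρ/ρ₀ > 0, so Δρ > 0: deeper water is denser → statically stable.

stable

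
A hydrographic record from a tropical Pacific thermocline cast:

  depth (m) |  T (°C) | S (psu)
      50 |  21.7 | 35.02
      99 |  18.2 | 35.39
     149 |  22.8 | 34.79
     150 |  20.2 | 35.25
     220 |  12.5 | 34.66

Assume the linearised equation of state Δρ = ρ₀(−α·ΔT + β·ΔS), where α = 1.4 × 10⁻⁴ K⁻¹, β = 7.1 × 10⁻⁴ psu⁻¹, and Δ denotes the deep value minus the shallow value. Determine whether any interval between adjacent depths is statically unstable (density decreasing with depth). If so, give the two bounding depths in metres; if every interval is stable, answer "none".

Evaluate Δρ/ρ₀ = −αΔT + βΔS across each adjacent pair:
  50–99 m: −αΔT+βΔS = −(1.4 × 10⁻⁴)(-3.5)+(7.1 × 10⁻⁴)(+0.37) = 7.5 × 10⁻⁴ → stable
  99–149 m: −αΔT+βΔS = −(1.4 × 10⁻⁴)(+4.6)+(7.1 × 10⁻⁴)(-0.60) = -1.1 × 10⁻³ → UNSTABLE
  149–150 m: −αΔT+βΔS = −(1.4 × 10⁻⁴)(-2.6)+(7.1 × 10⁻⁴)(+0.46) = 6.9 × 10⁻⁴ → stable
  150–220 m: −αΔT+βΔS = −(1.4 × 10⁻⁴)(-7.7)+(7.1 × 10⁻⁴)(-0.59) = 6.6 × 10⁻⁴ → stable
The 99–149 m interval has Δρ < 0: lighter water underlies denser water.

99–149 m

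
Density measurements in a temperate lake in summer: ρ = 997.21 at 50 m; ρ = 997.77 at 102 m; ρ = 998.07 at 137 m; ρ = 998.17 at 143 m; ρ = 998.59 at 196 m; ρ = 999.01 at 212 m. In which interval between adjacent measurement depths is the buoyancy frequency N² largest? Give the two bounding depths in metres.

Compute the density gradient over each adjacent pair:
  50–102 m: Δρ/Δz = 0.56/52 = 0.011 kg m⁻⁴
  102–137 m: Δρ/Δz = 0.30/35 = 8.6 × 10⁻³ kg m⁻⁴
  137–143 m: Δρ/Δz = 0.10/6 = 0.017 kg m⁻⁴
  143–196 m: Δρ/Δz = 0.42/53 = 7.9 × 10⁻³ kg m⁻⁴
  196–212 m: Δρ/Δz = 0.42/16 = 0.026 kg m⁻⁴
The largest gradient is in the 196–212 m interval — the pycnocline.

196–212 m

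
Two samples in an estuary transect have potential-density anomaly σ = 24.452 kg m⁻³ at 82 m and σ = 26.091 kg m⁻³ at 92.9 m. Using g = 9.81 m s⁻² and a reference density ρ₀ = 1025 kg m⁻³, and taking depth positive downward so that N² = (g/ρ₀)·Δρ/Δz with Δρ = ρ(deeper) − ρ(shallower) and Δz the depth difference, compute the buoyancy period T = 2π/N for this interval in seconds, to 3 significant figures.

166 s

Δρ = 1026.091 − 1024.452 = 1.639 kg m⁻³ over Δz = 92.9 − 82 = 10.9 m.
N² = (9.81/1025) × (1.639/10.9) = 1.4391 × 10⁻³ s⁻².
N = √(1.4391 × 10⁻³) = 0.037935 rad s⁻¹, so T = 2π/N = 165.63 s ≈ 166 s.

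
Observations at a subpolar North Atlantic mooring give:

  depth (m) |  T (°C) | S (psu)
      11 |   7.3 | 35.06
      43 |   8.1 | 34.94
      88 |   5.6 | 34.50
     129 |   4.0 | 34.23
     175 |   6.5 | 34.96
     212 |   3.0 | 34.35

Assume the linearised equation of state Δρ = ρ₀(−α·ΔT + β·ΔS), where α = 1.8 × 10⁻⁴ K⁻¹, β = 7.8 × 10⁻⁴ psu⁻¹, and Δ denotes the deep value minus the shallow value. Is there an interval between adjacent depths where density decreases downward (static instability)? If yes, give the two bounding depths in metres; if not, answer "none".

11–43 m

Evaluate Δρ/ρ₀ = −αΔT + βΔS across each adjacent pair:
  11–43 m: −αΔT+βΔS = −(1.8 × 10⁻⁴)(+0.8)+(7.8 × 10⁻⁴)(-0.12) = -2.4 × 10⁻⁴ → UNSTABLE
  43–88 m: −αΔT+βΔS = −(1.8 × 10⁻⁴)(-2.5)+(7.8 × 10⁻⁴)(-0.44) = 1.1 × 10⁻⁴ → stable
  88–129 m: −αΔT+βΔS = −(1.8 × 10⁻⁴)(-1.6)+(7.8 × 10⁻⁴)(-0.27) = 7.7 × 10⁻⁵ → stable
  129–175 m: −αΔT+βΔS = −(1.8 × 10⁻⁴)(+2.5)+(7.8 × 10⁻⁴)(+0.73) = 1.2 × 10⁻⁴ → stable
  175–212 m: −αΔT+βΔS = −(1.8 × 10⁻⁴)(-3.5)+(7.8 × 10⁻⁴)(-0.61) = 1.5 × 10⁻⁴ → stable
The 11–43 m interval has Δρ < 0: lighter water underlies denser water.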